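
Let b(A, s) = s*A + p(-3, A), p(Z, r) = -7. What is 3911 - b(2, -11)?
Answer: 3940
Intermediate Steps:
b(A, s) = -7 + A*s (b(A, s) = s*A - 7 = A*s - 7 = -7 + A*s)
3911 - b(2, -11) = 3911 - (-7 + 2*(-11)) = 3911 - (-7 - 22) = 3911 - 1*(-29) = 3911 + 29 = 3940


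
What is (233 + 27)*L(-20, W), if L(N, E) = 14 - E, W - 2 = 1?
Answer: 2860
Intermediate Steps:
W = 3 (W = 2 + 1 = 3)
(233 + 27)*L(-20, W) = (233 + 27)*(14 - 1*3) = 260*(14 - 3) = 260*11 = 2860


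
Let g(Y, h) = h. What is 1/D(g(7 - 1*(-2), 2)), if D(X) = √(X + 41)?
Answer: √43/43 ≈ 0.15250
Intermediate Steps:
D(X) = √(41 + X)
1/D(g(7 - 1*(-2), 2)) = 1/(√(41 + 2)) = 1/(√43) = √43/43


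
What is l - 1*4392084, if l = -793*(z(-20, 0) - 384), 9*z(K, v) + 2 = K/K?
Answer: -36787355/9 ≈ -4.0875e+6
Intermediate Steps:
z(K, v) = -⅑ (z(K, v) = -2/9 + (K/K)/9 = -2/9 + (⅑)*1 = -2/9 + ⅑ = -⅑)
l = 2741401/9 (l = -793*(-⅑ - 384) = -793*(-3457/9) = 2741401/9 ≈ 3.0460e+5)
l - 1*4392084 = 2741401/9 - 1*4392084 = 2741401/9 - 4392084 = -36787355/9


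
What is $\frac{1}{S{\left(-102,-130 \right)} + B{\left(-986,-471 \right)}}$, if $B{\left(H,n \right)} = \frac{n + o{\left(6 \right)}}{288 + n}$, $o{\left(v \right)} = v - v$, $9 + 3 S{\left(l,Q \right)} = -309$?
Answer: $- \frac{61}{6309} \approx -0.0096687$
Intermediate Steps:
$S{\left(l,Q \right)} = -106$ ($S{\left(l,Q \right)} = -3 + \frac{1}{3} \left(-309\right) = -3 - 103 = -106$)
$o{\left(v \right)} = 0$
$B{\left(H,n \right)} = \frac{n}{288 + n}$ ($B{\left(H,n \right)} = \frac{n + 0}{288 + n} = \frac{n}{288 + n}$)
$\frac{1}{S{\left(-102,-130 \right)} + B{\left(-986,-471 \right)}} = \frac{1}{-106 - \frac{471}{288 - 471}} = \frac{1}{-106 - \frac{471}{-183}} = \frac{1}{-106 - - \frac{157}{61}} = \frac{1}{-106 + \frac{157}{61}} = \frac{1}{- \frac{6309}{61}} = - \frac{61}{6309}$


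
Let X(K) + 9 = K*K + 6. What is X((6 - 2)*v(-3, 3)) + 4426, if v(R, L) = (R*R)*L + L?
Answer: 18823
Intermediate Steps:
v(R, L) = L + L*R² (v(R, L) = R²*L + L = L*R² + L = L + L*R²)
X(K) = -3 + K² (X(K) = -9 + (K*K + 6) = -9 + (K² + 6) = -9 + (6 + K²) = -3 + K²)
X((6 - 2)*v(-3, 3)) + 4426 = (-3 + ((6 - 2)*(3*(1 + (-3)²)))²) + 4426 = (-3 + (4*(3*(1 + 9)))²) + 4426 = (-3 + (4*(3*10))²) + 4426 = (-3 + (4*30)²) + 4426 = (-3 + 120²) + 4426 = (-3 + 14400) + 4426 = 14397 + 4426 = 18823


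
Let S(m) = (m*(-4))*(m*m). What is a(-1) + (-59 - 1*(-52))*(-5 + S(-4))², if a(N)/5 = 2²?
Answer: -440987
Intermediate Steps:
a(N) = 20 (a(N) = 5*2² = 5*4 = 20)
S(m) = -4*m³ (S(m) = (-4*m)*m² = -4*m³)
a(-1) + (-59 - 1*(-52))*(-5 + S(-4))² = 20 + (-59 - 1*(-52))*(-5 - 4*(-4)³)² = 20 + (-59 + 52)*(-5 - 4*(-64))² = 20 - 7*(-5 + 256)² = 20 - 7*251² = 20 - 7*63001 = 20 - 441007 = -440987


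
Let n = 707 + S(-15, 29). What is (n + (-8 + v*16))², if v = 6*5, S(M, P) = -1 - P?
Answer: 1320201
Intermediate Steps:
v = 30
n = 677 (n = 707 + (-1 - 1*29) = 707 + (-1 - 29) = 707 - 30 = 677)
(n + (-8 + v*16))² = (677 + (-8 + 30*16))² = (677 + (-8 + 480))² = (677 + 472)² = 1149² = 1320201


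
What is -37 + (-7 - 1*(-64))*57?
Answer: 3212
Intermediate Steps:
-37 + (-7 - 1*(-64))*57 = -37 + (-7 + 64)*57 = -37 + 57*57 = -37 + 3249 = 3212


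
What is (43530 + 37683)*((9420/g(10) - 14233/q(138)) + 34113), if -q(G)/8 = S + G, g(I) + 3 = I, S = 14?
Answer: 24520170623091/8512 ≈ 2.8807e+9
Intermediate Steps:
g(I) = -3 + I
q(G) = -112 - 8*G (q(G) = -8*(14 + G) = -112 - 8*G)
(43530 + 37683)*((9420/g(10) - 14233/q(138)) + 34113) = (43530 + 37683)*((9420/(-3 + 10) - 14233/(-112 - 8*138)) + 34113) = 81213*((9420/7 - 14233/(-112 - 1104)) + 34113) = 81213*((9420*(⅐) - 14233/(-1216)) + 34113) = 81213*((9420/7 - 14233*(-1/1216)) + 34113) = 81213*((9420/7 + 14233/1216) + 34113) = 81213*(11554351/8512 + 34113) = 81213*(301924207/8512) = 24520170623091/8512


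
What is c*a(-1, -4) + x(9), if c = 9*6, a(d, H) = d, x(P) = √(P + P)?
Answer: -54 + 3*√2 ≈ -49.757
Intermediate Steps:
x(P) = √2*√P (x(P) = √(2*P) = √2*√P)
c = 54
c*a(-1, -4) + x(9) = 54*(-1) + √2*√9 = -54 + √2*3 = -54 + 3*√2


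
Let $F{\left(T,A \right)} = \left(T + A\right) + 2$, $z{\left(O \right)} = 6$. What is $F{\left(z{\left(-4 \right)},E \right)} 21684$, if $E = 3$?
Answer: $238524$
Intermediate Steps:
$F{\left(T,A \right)} = 2 + A + T$ ($F{\left(T,A \right)} = \left(A + T\right) + 2 = 2 + A + T$)
$F{\left(z{\left(-4 \right)},E \right)} 21684 = \left(2 + 3 + 6\right) 21684 = 11 \cdot 21684 = 238524$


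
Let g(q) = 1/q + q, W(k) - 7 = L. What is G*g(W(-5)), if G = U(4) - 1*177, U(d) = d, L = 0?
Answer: -8650/7 ≈ -1235.7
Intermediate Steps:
W(k) = 7 (W(k) = 7 + 0 = 7)
G = -173 (G = 4 - 1*177 = 4 - 177 = -173)
g(q) = q + 1/q
G*g(W(-5)) = -173*(7 + 1/7) = -173*(7 + ⅐) = -173*50/7 = -8650/7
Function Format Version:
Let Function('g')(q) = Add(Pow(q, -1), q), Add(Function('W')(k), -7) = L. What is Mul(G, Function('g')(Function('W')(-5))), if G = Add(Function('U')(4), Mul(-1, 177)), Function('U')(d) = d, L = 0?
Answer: Rational(-8650, 7) ≈ -1235.7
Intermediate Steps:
Function('W')(k) = 7 (Function('W')(k) = Add(7, 0) = 7)
G = -173 (G = Add(4, Mul(-1, 177)) = Add(4, -177) = -173)
Function('g')(q) = Add(q, Pow(q, -1))
Mul(G, Function('g')(Function('W')(-5))) = Mul(-173, Add(7, Pow(7, -1))) = Mul(-173, Add(7, Rational(1, 7))) = Mul(-173, Rational(50, 7)) = Rational(-8650, 7)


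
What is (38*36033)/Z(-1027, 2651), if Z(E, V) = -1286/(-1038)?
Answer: 710642826/643 ≈ 1.1052e+6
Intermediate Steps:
Z(E, V) = 643/519 (Z(E, V) = -1286*(-1/1038) = 643/519)
(38*36033)/Z(-1027, 2651) = (38*36033)/(643/519) = 1369254*(519/643) = 710642826/643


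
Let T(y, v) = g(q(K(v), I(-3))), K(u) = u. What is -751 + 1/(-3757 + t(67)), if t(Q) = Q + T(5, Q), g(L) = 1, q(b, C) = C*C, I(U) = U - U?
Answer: -2770440/3689 ≈ -751.00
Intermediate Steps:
I(U) = 0
q(b, C) = C²
T(y, v) = 1
t(Q) = 1 + Q (t(Q) = Q + 1 = 1 + Q)
-751 + 1/(-3757 + t(67)) = -751 + 1/(-3757 + (1 + 67)) = -751 + 1/(-3757 + 68) = -751 + 1/(-3689) = -751 - 1/3689 = -2770440/3689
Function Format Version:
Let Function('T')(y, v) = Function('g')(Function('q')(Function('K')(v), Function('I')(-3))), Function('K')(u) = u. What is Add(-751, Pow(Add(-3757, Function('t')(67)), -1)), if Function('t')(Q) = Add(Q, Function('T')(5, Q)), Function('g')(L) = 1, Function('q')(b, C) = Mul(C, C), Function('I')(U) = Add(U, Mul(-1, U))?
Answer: Rational(-2770440, 3689) ≈ -751.00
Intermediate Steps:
Function('I')(U) = 0
Function('q')(b, C) = Pow(C, 2)
Function('T')(y, v) = 1
Function('t')(Q) = Add(1, Q) (Function('t')(Q) = Add(Q, 1) = Add(1, Q))
Add(-751, Pow(Add(-3757, Function('t')(67)), -1)) = Add(-751, Pow(Add(-3757, Add(1, 67)), -1)) = Add(-751, Pow(Add(-3757, 68), -1)) = Add(-751, Pow(-3689, -1)) = Add(-751, Rational(-1, 3689)) = Rational(-2770440, 3689)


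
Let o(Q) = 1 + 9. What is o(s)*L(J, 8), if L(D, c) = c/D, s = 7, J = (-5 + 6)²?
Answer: 80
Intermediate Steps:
J = 1 (J = 1² = 1)
o(Q) = 10
o(s)*L(J, 8) = 10*(8/1) = 10*(8*1) = 10*8 = 80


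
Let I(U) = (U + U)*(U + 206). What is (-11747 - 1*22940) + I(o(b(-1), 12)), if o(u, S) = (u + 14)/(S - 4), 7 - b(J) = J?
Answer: -268311/8 ≈ -33539.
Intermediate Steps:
b(J) = 7 - J
o(u, S) = (14 + u)/(-4 + S)
I(U) = 2*U*(206 + U) (I(U) = (2*U)*(206 + U) = 2*U*(206 + U))
(-11747 - 1*22940) + I(o(b(-1), 12)) = (-11747 - 1*22940) + 2*((14 + (7 - 1*(-1)))/(-4 + 12))*(206 + (14 + (7 - 1*(-1)))/(-4 + 12)) = (-11747 - 22940) + 2*((14 + (7 + 1))/8)*(206 + (14 + (7 + 1))/8) = -34687 + 2*((14 + 8)/8)*(206 + (14 + 8)/8) = -34687 + 2*((1/8)*22)*(206 + (1/8)*22) = -34687 + 2*(11/4)*(206 + 11/4) = -34687 + 2*(11/4)*(835/4) = -34687 + 9185/8 = -268311/8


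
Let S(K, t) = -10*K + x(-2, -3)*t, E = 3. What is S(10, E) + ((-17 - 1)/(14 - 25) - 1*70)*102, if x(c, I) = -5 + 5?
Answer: -77804/11 ≈ -7073.1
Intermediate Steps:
x(c, I) = 0
S(K, t) = -10*K (S(K, t) = -10*K + 0*t = -10*K + 0 = -10*K)
S(10, E) + ((-17 - 1)/(14 - 25) - 1*70)*102 = -10*10 + ((-17 - 1)/(14 - 25) - 1*70)*102 = -100 + (-18/(-11) - 70)*102 = -100 + (-18*(-1/11) - 70)*102 = -100 + (18/11 - 70)*102 = -100 - 752/11*102 = -100 - 76704/11 = -77804/11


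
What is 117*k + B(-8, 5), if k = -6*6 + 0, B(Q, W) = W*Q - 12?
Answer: -4264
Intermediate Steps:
B(Q, W) = -12 + Q*W (B(Q, W) = Q*W - 12 = -12 + Q*W)
k = -36 (k = -36 + 0 = -36)
117*k + B(-8, 5) = 117*(-36) + (-12 - 8*5) = -4212 + (-12 - 40) = -4212 - 52 = -4264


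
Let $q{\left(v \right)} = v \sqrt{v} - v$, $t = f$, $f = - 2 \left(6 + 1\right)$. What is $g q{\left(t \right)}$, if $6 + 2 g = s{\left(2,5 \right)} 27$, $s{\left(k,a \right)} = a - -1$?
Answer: $1092 - 1092 i \sqrt{14} \approx 1092.0 - 4085.9 i$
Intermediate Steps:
$f = -14$ ($f = \left(-2\right) 7 = -14$)
$s{\left(k,a \right)} = 1 + a$ ($s{\left(k,a \right)} = a + 1 = 1 + a$)
$g = 78$ ($g = -3 + \frac{\left(1 + 5\right) 27}{2} = -3 + \frac{6 \cdot 27}{2} = -3 + \frac{1}{2} \cdot 162 = -3 + 81 = 78$)
$t = -14$
$q{\left(v \right)} = v^{\frac{3}{2}} - v$
$g q{\left(t \right)} = 78 \left(\left(-14\right)^{\frac{3}{2}} - -14\right) = 78 \left(- 14 i \sqrt{14} + 14\right) = 78 \left(14 - 14 i \sqrt{14}\right) = 1092 - 1092 i \sqrt{14}$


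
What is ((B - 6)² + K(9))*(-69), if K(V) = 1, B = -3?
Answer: -5658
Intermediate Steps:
((B - 6)² + K(9))*(-69) = ((-3 - 6)² + 1)*(-69) = ((-9)² + 1)*(-69) = (81 + 1)*(-69) = 82*(-69) = -5658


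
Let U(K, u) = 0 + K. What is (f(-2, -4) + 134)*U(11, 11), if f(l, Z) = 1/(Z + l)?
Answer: 8833/6 ≈ 1472.2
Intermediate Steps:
U(K, u) = K
(f(-2, -4) + 134)*U(11, 11) = (1/(-4 - 2) + 134)*11 = (1/(-6) + 134)*11 = (-⅙ + 134)*11 = (803/6)*11 = 8833/6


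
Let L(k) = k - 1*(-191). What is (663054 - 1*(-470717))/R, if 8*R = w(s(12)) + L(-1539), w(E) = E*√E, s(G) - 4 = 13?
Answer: -12226586464/1812191 - 154192856*√17/1812191 ≈ -7097.7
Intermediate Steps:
s(G) = 17 (s(G) = 4 + 13 = 17)
L(k) = 191 + k (L(k) = k + 191 = 191 + k)
w(E) = E^(3/2)
R = -337/2 + 17*√17/8 (R = (17^(3/2) + (191 - 1539))/8 = (17*√17 - 1348)/8 = (-1348 + 17*√17)/8 = -337/2 + 17*√17/8 ≈ -159.74)
(663054 - 1*(-470717))/R = (663054 - 1*(-470717))/(-337/2 + 17*√17/8) = (663054 + 470717)/(-337/2 + 17*√17/8) = 1133771/(-337/2 + 17*√17/8)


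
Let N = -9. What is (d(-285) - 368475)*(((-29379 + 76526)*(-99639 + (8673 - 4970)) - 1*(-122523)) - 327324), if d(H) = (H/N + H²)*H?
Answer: 106417968581838625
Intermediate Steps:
d(H) = H*(H² - H/9) (d(H) = (H/(-9) + H²)*H = (H*(-⅑) + H²)*H = (-H/9 + H²)*H = (H² - H/9)*H = H*(H² - H/9))
(d(-285) - 368475)*(((-29379 + 76526)*(-99639 + (8673 - 4970)) - 1*(-122523)) - 327324) = ((-285)²*(-⅑ - 285) - 368475)*(((-29379 + 76526)*(-99639 + (8673 - 4970)) - 1*(-122523)) - 327324) = (81225*(-2566/9) - 368475)*((47147*(-99639 + 3703) + 122523) - 327324) = (-23158150 - 368475)*((47147*(-95936) + 122523) - 327324) = -23526625*((-4523094592 + 122523) - 327324) = -23526625*(-4522972069 - 327324) = -23526625*(-4523299393) = 106417968581838625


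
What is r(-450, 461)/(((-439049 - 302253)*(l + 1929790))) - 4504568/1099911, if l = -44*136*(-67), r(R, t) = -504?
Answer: -648569920908884642/158365727929431633 ≈ -4.0954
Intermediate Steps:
l = 400928 (l = -5984*(-67) = 400928)
r(-450, 461)/(((-439049 - 302253)*(l + 1929790))) - 4504568/1099911 = -504*1/((-439049 - 302253)*(400928 + 1929790)) - 4504568/1099911 = -504/((-741302*2330718)) - 4504568*1/1099911 = -504/(-1727765914836) - 4504568/1099911 = -504*(-1/1727765914836) - 4504568/1099911 = 42/143980492903 - 4504568/1099911 = -648569920908884642/158365727929431633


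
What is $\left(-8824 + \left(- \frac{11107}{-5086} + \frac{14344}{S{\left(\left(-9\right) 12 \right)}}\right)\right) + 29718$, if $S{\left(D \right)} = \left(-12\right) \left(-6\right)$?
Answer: $\frac{965621117}{45774} \approx 21095.0$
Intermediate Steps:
$S{\left(D \right)} = 72$
$\left(-8824 + \left(- \frac{11107}{-5086} + \frac{14344}{S{\left(\left(-9\right) 12 \right)}}\right)\right) + 29718 = \left(-8824 + \left(- \frac{11107}{-5086} + \frac{14344}{72}\right)\right) + 29718 = \left(-8824 + \left(\left(-11107\right) \left(- \frac{1}{5086}\right) + 14344 \cdot \frac{1}{72}\right)\right) + 29718 = \left(-8824 + \left(\frac{11107}{5086} + \frac{1793}{9}\right)\right) + 29718 = \left(-8824 + \frac{9219161}{45774}\right) + 29718 = - \frac{394690615}{45774} + 29718 = \frac{965621117}{45774}$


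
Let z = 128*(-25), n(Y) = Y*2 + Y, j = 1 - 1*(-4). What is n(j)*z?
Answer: -48000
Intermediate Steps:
j = 5 (j = 1 + 4 = 5)
n(Y) = 3*Y (n(Y) = 2*Y + Y = 3*Y)
z = -3200
n(j)*z = (3*5)*(-3200) = 15*(-3200) = -48000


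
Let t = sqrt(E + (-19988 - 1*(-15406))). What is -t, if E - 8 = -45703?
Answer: -I*sqrt(50277) ≈ -224.23*I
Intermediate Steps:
E = -45695 (E = 8 - 45703 = -45695)
t = I*sqrt(50277) (t = sqrt(-45695 + (-19988 - 1*(-15406))) = sqrt(-45695 + (-19988 + 15406)) = sqrt(-45695 - 4582) = sqrt(-50277) = I*sqrt(50277) ≈ 224.23*I)
-t = -I*sqrt(50277)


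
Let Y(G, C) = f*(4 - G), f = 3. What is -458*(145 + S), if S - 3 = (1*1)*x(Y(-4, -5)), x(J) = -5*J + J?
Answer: -23816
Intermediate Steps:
Y(G, C) = 12 - 3*G (Y(G, C) = 3*(4 - G) = 12 - 3*G)
x(J) = -4*J
S = -93 (S = 3 + (1*1)*(-4*(12 - 3*(-4))) = 3 + 1*(-4*(12 + 12)) = 3 + 1*(-4*24) = 3 + 1*(-96) = 3 - 96 = -93)
-458*(145 + S) = -458*(145 - 93) = -458*52 = -23816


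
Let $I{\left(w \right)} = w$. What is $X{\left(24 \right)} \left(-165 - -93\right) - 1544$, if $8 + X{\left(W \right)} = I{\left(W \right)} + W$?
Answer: $-4424$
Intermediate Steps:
$X{\left(W \right)} = -8 + 2 W$ ($X{\left(W \right)} = -8 + \left(W + W\right) = -8 + 2 W$)
$X{\left(24 \right)} \left(-165 - -93\right) - 1544 = \left(-8 + 2 \cdot 24\right) \left(-165 - -93\right) - 1544 = \left(-8 + 48\right) \left(-165 + 93\right) - 1544 = 40 \left(-72\right) - 1544 = -2880 - 1544 = -4424$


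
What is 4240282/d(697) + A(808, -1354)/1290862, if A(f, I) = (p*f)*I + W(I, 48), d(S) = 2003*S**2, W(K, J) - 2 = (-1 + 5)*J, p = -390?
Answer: 207595084030342441/628053045924037 ≈ 330.54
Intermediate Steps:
W(K, J) = 2 + 4*J (W(K, J) = 2 + (-1 + 5)*J = 2 + 4*J)
A(f, I) = 194 - 390*I*f (A(f, I) = (-390*f)*I + (2 + 4*48) = -390*I*f + (2 + 192) = -390*I*f + 194 = 194 - 390*I*f)
4240282/d(697) + A(808, -1354)/1290862 = 4240282/((2003*697**2)) + (194 - 390*(-1354)*808)/1290862 = 4240282/((2003*485809)) + (194 + 426672480)*(1/1290862) = 4240282/973075427 + 426672674*(1/1290862) = 4240282*(1/973075427) + 213336337/645431 = 4240282/973075427 + 213336337/645431 = 207595084030342441/628053045924037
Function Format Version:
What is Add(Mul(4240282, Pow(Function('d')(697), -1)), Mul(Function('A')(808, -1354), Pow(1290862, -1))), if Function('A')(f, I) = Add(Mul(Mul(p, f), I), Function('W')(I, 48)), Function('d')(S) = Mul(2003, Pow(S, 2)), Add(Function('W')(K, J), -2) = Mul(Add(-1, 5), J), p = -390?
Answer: Rational(207595084030342441, 628053045924037) ≈ 330.54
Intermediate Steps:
Function('W')(K, J) = Add(2, Mul(4, J)) (Function('W')(K, J) = Add(2, Mul(Add(-1, 5), J)) = Add(2, Mul(4, J)))
Function('A')(f, I) = Add(194, Mul(-390, I, f)) (Function('A')(f, I) = Add(Mul(Mul(-390, f), I), Add(2, Mul(4, 48))) = Add(Mul(-390, I, f), Add(2, 192)) = Add(Mul(-390, I, f), 194) = Add(194, Mul(-390, I, f)))
Add(Mul(4240282, Pow(Function('d')(697), -1)), Mul(Function('A')(808, -1354), Pow(1290862, -1))) = Add(Mul(4240282, Pow(Mul(2003, Pow(697, 2)), -1)), Mul(Add(194, Mul(-390, -1354, 808)), Pow(1290862, -1))) = Add(Mul(4240282, Pow(Mul(2003, 485809), -1)), Mul(Add(194, 426672480), Rational(1, 1290862))) = Add(Mul(4240282, Pow(973075427, -1)), Mul(426672674, Rational(1, 1290862))) = Add(Mul(4240282, Rational(1, 973075427)), Rational(213336337, 645431)) = Add(Rational(4240282, 973075427), Rational(213336337, 645431)) = Rational(207595084030342441, 628053045924037)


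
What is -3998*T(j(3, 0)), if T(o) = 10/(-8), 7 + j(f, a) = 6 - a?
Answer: 9995/2 ≈ 4997.5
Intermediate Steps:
j(f, a) = -1 - a (j(f, a) = -7 + (6 - a) = -1 - a)
T(o) = -5/4 (T(o) = 10*(-⅛) = -5/4)
-3998*T(j(3, 0)) = -3998*(-5/4) = 9995/2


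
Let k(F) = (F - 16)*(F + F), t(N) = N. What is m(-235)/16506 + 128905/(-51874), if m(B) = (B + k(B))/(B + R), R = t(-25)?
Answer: -18643697573/7420679448 ≈ -2.5124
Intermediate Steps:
k(F) = 2*F*(-16 + F) (k(F) = (-16 + F)*(2*F) = 2*F*(-16 + F))
R = -25
m(B) = (B + 2*B*(-16 + B))/(-25 + B) (m(B) = (B + 2*B*(-16 + B))/(B - 25) = (B + 2*B*(-16 + B))/(-25 + B))
m(-235)/16506 + 128905/(-51874) = -235*(-31 + 2*(-235))/(-25 - 235)/16506 + 128905/(-51874) = -235*(-31 - 470)/(-260)*(1/16506) + 128905*(-1/51874) = -235*(-1/260)*(-501)*(1/16506) - 128905/51874 = -23547/52*1/16506 - 128905/51874 = -7849/286104 - 128905/51874 = -18643697573/7420679448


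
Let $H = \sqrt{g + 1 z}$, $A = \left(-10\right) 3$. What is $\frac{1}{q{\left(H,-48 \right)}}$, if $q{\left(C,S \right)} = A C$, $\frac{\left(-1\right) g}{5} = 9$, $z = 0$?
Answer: $\frac{i \sqrt{5}}{450} \approx 0.004969 i$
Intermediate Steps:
$g = -45$ ($g = \left(-5\right) 9 = -45$)
$A = -30$
$H = 3 i \sqrt{5}$ ($H = \sqrt{-45 + 1 \cdot 0} = \sqrt{-45 + 0} = \sqrt{-45} = 3 i \sqrt{5} \approx 6.7082 i$)
$q{\left(C,S \right)} = - 30 C$
$\frac{1}{q{\left(H,-48 \right)}} = \frac{1}{\left(-30\right) 3 i \sqrt{5}} = \frac{1}{\left(-90\right) i \sqrt{5}} = \frac{i \sqrt{5}}{450}$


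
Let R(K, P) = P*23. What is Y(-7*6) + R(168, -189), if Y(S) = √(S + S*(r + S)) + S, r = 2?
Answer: -4389 + 3*√182 ≈ -4348.5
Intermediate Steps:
R(K, P) = 23*P
Y(S) = S + √(S + S*(2 + S)) (Y(S) = √(S + S*(2 + S)) + S = S + √(S + S*(2 + S)))
Y(-7*6) + R(168, -189) = (-7*6 + √((-7*6)*(3 - 7*6))) + 23*(-189) = (-42 + √(-42*(3 - 42))) - 4347 = (-42 + √(-42*(-39))) - 4347 = (-42 + √1638) - 4347 = (-42 + 3*√182) - 4347 = -4389 + 3*√182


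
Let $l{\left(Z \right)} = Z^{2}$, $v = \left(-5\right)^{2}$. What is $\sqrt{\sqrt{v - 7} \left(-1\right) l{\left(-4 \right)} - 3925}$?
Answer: $\sqrt{-3925 - 48 \sqrt{2}} \approx 63.189 i$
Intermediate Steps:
$v = 25$
$\sqrt{\sqrt{v - 7} \left(-1\right) l{\left(-4 \right)} - 3925} = \sqrt{\sqrt{25 - 7} \left(-1\right) \left(-4\right)^{2} - 3925} = \sqrt{\sqrt{18} \left(-1\right) 16 - 3925} = \sqrt{3 \sqrt{2} \left(-1\right) 16 - 3925} = \sqrt{- 3 \sqrt{2} \cdot 16 - 3925} = \sqrt{- 48 \sqrt{2} - 3925} = \sqrt{-3925 - 48 \sqrt{2}}$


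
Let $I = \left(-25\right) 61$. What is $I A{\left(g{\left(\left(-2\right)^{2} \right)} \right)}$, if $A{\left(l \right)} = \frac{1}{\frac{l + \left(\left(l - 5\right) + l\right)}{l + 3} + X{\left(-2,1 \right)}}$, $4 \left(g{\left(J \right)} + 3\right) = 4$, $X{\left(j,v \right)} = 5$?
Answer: $\frac{1525}{6} \approx 254.17$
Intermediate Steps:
$g{\left(J \right)} = -2$ ($g{\left(J \right)} = -3 + \frac{1}{4} \cdot 4 = -3 + 1 = -2$)
$A{\left(l \right)} = \frac{1}{5 + \frac{-5 + 3 l}{3 + l}}$ ($A{\left(l \right)} = \frac{1}{\frac{l + \left(\left(l - 5\right) + l\right)}{l + 3} + 5} = \frac{1}{\frac{l + \left(\left(-5 + l\right) + l\right)}{3 + l} + 5} = \frac{1}{\frac{l + \left(-5 + 2 l\right)}{3 + l} + 5} = \frac{1}{\frac{-5 + 3 l}{3 + l} + 5} = \frac{1}{5 + \frac{-5 + 3 l}{3 + l}}$)
$I = -1525$
$I A{\left(g{\left(\left(-2\right)^{2} \right)} \right)} = - 1525 \frac{3 - 2}{2 \left(5 + 4 \left(-2\right)\right)} = - 1525 \cdot \frac{1}{2} \frac{1}{5 - 8} \cdot 1 = - 1525 \cdot \frac{1}{2} \frac{1}{-3} \cdot 1 = - 1525 \cdot \frac{1}{2} \left(- \frac{1}{3}\right) 1 = \left(-1525\right) \left(- \frac{1}{6}\right) = \frac{1525}{6}$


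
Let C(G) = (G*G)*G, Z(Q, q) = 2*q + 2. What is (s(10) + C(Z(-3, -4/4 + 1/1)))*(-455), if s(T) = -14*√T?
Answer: -3640 + 6370*√10 ≈ 16504.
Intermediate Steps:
Z(Q, q) = 2 + 2*q
C(G) = G³ (C(G) = G²*G = G³)
(s(10) + C(Z(-3, -4/4 + 1/1)))*(-455) = (-14*√10 + (2 + 2*(-4/4 + 1/1))³)*(-455) = (-14*√10 + (2 + 2*(-4*¼ + 1*1))³)*(-455) = (-14*√10 + (2 + 2*(-1 + 1))³)*(-455) = (-14*√10 + (2 + 2*0)³)*(-455) = (-14*√10 + (2 + 0)³)*(-455) = (-14*√10 + 2³)*(-455) = (-14*√10 + 8)*(-455) = (8 - 14*√10)*(-455) = -3640 + 6370*√10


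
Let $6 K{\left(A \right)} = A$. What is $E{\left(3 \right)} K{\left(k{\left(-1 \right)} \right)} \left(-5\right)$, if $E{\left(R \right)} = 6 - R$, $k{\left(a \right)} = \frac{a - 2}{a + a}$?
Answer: $- \frac{15}{4} \approx -3.75$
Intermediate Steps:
$k{\left(a \right)} = \frac{-2 + a}{2 a}$
$K{\left(A \right)} = \frac{A}{6}$
$E{\left(3 \right)} K{\left(k{\left(-1 \right)} \right)} \left(-5\right) = \left(6 - 3\right) \frac{\frac{1}{2} \frac{1}{-1} \left(-2 - 1\right)}{6} \left(-5\right) = \left(6 - 3\right) \frac{\frac{1}{2} \left(-1\right) \left(-3\right)}{6} \left(-5\right) = 3 \cdot \frac{1}{6} \cdot \frac{3}{2} \left(-5\right) = 3 \cdot \frac{1}{4} \left(-5\right) = \frac{3}{4} \left(-5\right) = - \frac{15}{4}$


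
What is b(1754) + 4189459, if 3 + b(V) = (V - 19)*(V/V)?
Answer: 4191191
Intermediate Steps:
b(V) = -22 + V (b(V) = -3 + (V - 19)*(V/V) = -3 + (-19 + V)*1 = -3 + (-19 + V) = -22 + V)
b(1754) + 4189459 = (-22 + 1754) + 4189459 = 1732 + 4189459 = 4191191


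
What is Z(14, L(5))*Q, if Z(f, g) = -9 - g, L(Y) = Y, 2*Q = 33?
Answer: -231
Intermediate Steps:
Q = 33/2 (Q = (½)*33 = 33/2 ≈ 16.500)
Z(14, L(5))*Q = (-9 - 1*5)*(33/2) = (-9 - 5)*(33/2) = -14*33/2 = -231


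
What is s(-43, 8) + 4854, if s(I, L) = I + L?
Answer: 4819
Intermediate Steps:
s(-43, 8) + 4854 = (-43 + 8) + 4854 = -35 + 4854 = 4819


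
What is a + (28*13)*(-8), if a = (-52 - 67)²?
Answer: 11249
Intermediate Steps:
a = 14161 (a = (-119)² = 14161)
a + (28*13)*(-8) = 14161 + (28*13)*(-8) = 14161 + 364*(-8) = 14161 - 2912 = 11249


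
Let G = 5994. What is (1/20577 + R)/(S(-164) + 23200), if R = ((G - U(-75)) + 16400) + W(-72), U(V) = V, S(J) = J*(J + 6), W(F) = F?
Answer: 230431535/505288812 ≈ 0.45604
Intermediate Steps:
S(J) = J*(6 + J)
R = 22397 (R = ((5994 - 1*(-75)) + 16400) - 72 = ((5994 + 75) + 16400) - 72 = (6069 + 16400) - 72 = 22469 - 72 = 22397)
(1/20577 + R)/(S(-164) + 23200) = (1/20577 + 22397)/(-164*(6 - 164) + 23200) = (1/20577 + 22397)/(-164*(-158) + 23200) = 460863070/(20577*(25912 + 23200)) = (460863070/20577)/49112 = (460863070/20577)*(1/49112) = 230431535/505288812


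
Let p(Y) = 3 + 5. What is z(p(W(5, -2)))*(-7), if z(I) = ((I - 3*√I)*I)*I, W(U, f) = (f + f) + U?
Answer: -3584 + 2688*√2 ≈ 217.41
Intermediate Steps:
W(U, f) = U + 2*f (W(U, f) = 2*f + U = U + 2*f)
p(Y) = 8
z(I) = I²*(I - 3*√I) (z(I) = (I*(I - 3*√I))*I = I²*(I - 3*√I))
z(p(W(5, -2)))*(-7) = (8³ - 384*√2)*(-7) = (512 - 384*√2)*(-7) = -3584 + 2688*√2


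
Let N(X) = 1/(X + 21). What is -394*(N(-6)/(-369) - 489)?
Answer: 1066406704/5535 ≈ 1.9267e+5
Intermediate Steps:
N(X) = 1/(21 + X)
-394*(N(-6)/(-369) - 489) = -394*(1/((21 - 6)*(-369)) - 489) = -394*(-1/369/15 - 489) = -394*((1/15)*(-1/369) - 489) = -394*(-1/5535 - 489) = -394*(-2706616/5535) = 1066406704/5535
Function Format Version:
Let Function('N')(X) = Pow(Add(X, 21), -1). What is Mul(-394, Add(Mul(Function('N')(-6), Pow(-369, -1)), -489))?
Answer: Rational(1066406704, 5535) ≈ 1.9267e+5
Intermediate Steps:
Function('N')(X) = Pow(Add(21, X), -1)
Mul(-394, Add(Mul(Function('N')(-6), Pow(-369, -1)), -489)) = Mul(-394, Add(Mul(Pow(Add(21, -6), -1), Pow(-369, -1)), -489)) = Mul(-394, Add(Mul(Pow(15, -1), Rational(-1, 369)), -489)) = Mul(-394, Add(Mul(Rational(1, 15), Rational(-1, 369)), -489)) = Mul(-394, Add(Rational(-1, 5535), -489)) = Mul(-394, Rational(-2706616, 5535)) = Rational(1066406704, 5535)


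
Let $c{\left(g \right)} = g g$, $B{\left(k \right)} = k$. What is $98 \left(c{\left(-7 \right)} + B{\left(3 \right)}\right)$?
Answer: $5096$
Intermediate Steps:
$c{\left(g \right)} = g^{2}$
$98 \left(c{\left(-7 \right)} + B{\left(3 \right)}\right) = 98 \left(\left(-7\right)^{2} + 3\right) = 98 \left(49 + 3\right) = 98 \cdot 52 = 5096$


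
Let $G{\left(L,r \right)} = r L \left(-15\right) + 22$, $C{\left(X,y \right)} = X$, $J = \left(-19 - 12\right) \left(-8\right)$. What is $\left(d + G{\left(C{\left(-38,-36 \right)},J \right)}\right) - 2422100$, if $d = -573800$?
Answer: $-2854518$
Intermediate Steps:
$J = 248$ ($J = \left(-31\right) \left(-8\right) = 248$)
$G{\left(L,r \right)} = 22 - 15 L r$ ($G{\left(L,r \right)} = L r \left(-15\right) + 22 = - 15 L r + 22 = 22 - 15 L r$)
$\left(d + G{\left(C{\left(-38,-36 \right)},J \right)}\right) - 2422100 = \left(-573800 - \left(-22 - 141360\right)\right) - 2422100 = \left(-573800 + \left(22 + 141360\right)\right) - 2422100 = \left(-573800 + 141382\right) - 2422100 = -432418 - 2422100 = -2854518$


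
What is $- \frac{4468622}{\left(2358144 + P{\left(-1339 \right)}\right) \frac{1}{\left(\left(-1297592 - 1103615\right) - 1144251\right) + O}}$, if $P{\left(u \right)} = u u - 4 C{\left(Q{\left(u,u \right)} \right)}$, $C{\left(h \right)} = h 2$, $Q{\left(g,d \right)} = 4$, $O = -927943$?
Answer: $\frac{19989938123422}{4151033} \approx 4.8157 \cdot 10^{6}$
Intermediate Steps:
$C{\left(h \right)} = 2 h$
$P{\left(u \right)} = -32 + u^{2}$ ($P{\left(u \right)} = u u - 4 \cdot 2 \cdot 4 = u^{2} - 32 = -32 + u^{2}$)
$- \frac{4468622}{\left(2358144 + P{\left(-1339 \right)}\right) \frac{1}{\left(\left(-1297592 - 1103615\right) - 1144251\right) + O}} = - \frac{4468622}{\left(2358144 - \left(32 - \left(-1339\right)^{2}\right)\right) \frac{1}{\left(\left(-1297592 - 1103615\right) - 1144251\right) - 927943}} = - \frac{4468622}{\left(2358144 + \left(-32 + 1792921\right)\right) \frac{1}{\left(-2401207 - 1144251\right) - 927943}} = - \frac{4468622}{\left(2358144 + 1792889\right) \frac{1}{-3545458 - 927943}} = - \frac{4468622}{4151033 \frac{1}{-4473401}} = - \frac{4468622}{4151033 \left(- \frac{1}{4473401}\right)} = - \frac{4468622}{- \frac{4151033}{4473401}} = \left(-4468622\right) \left(- \frac{4473401}{4151033}\right) = \frac{19989938123422}{4151033}$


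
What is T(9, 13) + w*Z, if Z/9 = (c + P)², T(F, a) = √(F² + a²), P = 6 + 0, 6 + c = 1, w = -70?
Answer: -630 + 5*√10 ≈ -614.19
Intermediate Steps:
c = -5 (c = -6 + 1 = -5)
P = 6
Z = 9 (Z = 9*(-5 + 6)² = 9*1² = 9*1 = 9)
T(9, 13) + w*Z = √(9² + 13²) - 70*9 = √(81 + 169) - 630 = √250 - 630 = 5*√10 - 630 = -630 + 5*√10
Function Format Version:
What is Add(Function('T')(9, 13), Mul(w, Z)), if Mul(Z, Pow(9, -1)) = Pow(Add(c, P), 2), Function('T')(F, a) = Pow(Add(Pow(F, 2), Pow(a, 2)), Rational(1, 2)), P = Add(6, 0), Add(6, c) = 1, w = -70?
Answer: Add(-630, Mul(5, Pow(10, Rational(1, 2)))) ≈ -614.19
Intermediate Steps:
c = -5 (c = Add(-6, 1) = -5)
P = 6
Z = 9 (Z = Mul(9, Pow(Add(-5, 6), 2)) = Mul(9, Pow(1, 2)) = Mul(9, 1) = 9)
Add(Function('T')(9, 13), Mul(w, Z)) = Add(Pow(Add(Pow(9, 2), Pow(13, 2)), Rational(1, 2)), Mul(-70, 9)) = Add(Pow(Add(81, 169), Rational(1, 2)), -630) = Add(Pow(250, Rational(1, 2)), -630) = Add(Mul(5, Pow(10, Rational(1, 2))), -630) = Add(-630, Mul(5, Pow(10, Rational(1, 2))))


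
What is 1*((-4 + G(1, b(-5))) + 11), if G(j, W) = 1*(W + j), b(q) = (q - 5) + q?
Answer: -7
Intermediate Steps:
b(q) = -5 + 2*q (b(q) = (-5 + q) + q = -5 + 2*q)
G(j, W) = W + j
1*((-4 + G(1, b(-5))) + 11) = 1*((-4 + ((-5 + 2*(-5)) + 1)) + 11) = 1*((-4 + ((-5 - 10) + 1)) + 11) = 1*((-4 + (-15 + 1)) + 11) = 1*((-4 - 14) + 11) = 1*(-18 + 11) = 1*(-7) = -7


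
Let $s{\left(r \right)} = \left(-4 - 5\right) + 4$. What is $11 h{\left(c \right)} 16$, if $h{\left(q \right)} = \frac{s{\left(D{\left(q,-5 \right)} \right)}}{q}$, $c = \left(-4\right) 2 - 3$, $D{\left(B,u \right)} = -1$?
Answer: $80$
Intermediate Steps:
$s{\left(r \right)} = -5$ ($s{\left(r \right)} = -9 + 4 = -5$)
$c = -11$ ($c = -8 - 3 = -11$)
$h{\left(q \right)} = - \frac{5}{q}$
$11 h{\left(c \right)} 16 = 11 \left(- \frac{5}{-11}\right) 16 = 11 \left(\left(-5\right) \left(- \frac{1}{11}\right)\right) 16 = 11 \cdot \frac{5}{11} \cdot 16 = 5 \cdot 16 = 80$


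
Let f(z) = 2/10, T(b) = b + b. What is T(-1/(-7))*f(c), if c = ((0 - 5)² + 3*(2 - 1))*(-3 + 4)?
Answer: 2/35 ≈ 0.057143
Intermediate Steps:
T(b) = 2*b
c = 28 (c = ((-5)² + 3*1)*1 = (25 + 3)*1 = 28*1 = 28)
f(z) = ⅕ (f(z) = 2*(⅒) = ⅕)
T(-1/(-7))*f(c) = (2*(-1/(-7)))*(⅕) = (2*(-1*(-⅐)))*(⅕) = (2*(⅐))*(⅕) = (2/7)*(⅕) = 2/35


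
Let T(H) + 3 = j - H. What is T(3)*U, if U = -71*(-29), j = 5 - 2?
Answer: -6177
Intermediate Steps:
j = 3
T(H) = -H (T(H) = -3 + (3 - H) = -H)
U = 2059
T(3)*U = -1*3*2059 = -3*2059 = -6177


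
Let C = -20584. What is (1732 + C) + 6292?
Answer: -12560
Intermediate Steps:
(1732 + C) + 6292 = (1732 - 20584) + 6292 = -18852 + 6292 = -12560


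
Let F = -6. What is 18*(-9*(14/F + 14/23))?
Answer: 6426/23 ≈ 279.39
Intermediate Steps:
18*(-9*(14/F + 14/23)) = 18*(-9*(14/(-6) + 14/23)) = 18*(-9*(14*(-1/6) + 14*(1/23))) = 18*(-9*(-7/3 + 14/23)) = 18*(-9*(-119/69)) = 18*(357/23) = 6426/23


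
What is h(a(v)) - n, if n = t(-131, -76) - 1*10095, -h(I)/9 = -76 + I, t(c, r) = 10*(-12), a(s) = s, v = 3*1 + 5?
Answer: 10827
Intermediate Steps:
v = 8 (v = 3 + 5 = 8)
t(c, r) = -120
h(I) = 684 - 9*I (h(I) = -9*(-76 + I) = 684 - 9*I)
n = -10215 (n = -120 - 1*10095 = -120 - 10095 = -10215)
h(a(v)) - n = (684 - 9*8) - 1*(-10215) = (684 - 72) + 10215 = 612 + 10215 = 10827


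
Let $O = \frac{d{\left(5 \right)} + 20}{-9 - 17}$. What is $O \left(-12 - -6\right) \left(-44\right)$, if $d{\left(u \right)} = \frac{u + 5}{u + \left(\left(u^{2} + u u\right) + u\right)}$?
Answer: $- \frac{2662}{13} \approx -204.77$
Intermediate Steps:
$d{\left(u \right)} = \frac{5 + u}{2 u + 2 u^{2}}$ ($d{\left(u \right)} = \frac{5 + u}{u + \left(\left(u^{2} + u^{2}\right) + u\right)} = \frac{5 + u}{u + \left(2 u^{2} + u\right)} = \frac{5 + u}{u + \left(u + 2 u^{2}\right)} = \frac{5 + u}{2 u + 2 u^{2}}$)
$O = - \frac{121}{156}$ ($O = \frac{\frac{5 + 5}{2 \cdot 5 \left(1 + 5\right)} + 20}{-9 - 17} = \frac{\frac{1}{2} \cdot \frac{1}{5} \cdot \frac{1}{6} \cdot 10 + 20}{-26} = \left(\frac{1}{2} \cdot \frac{1}{5} \cdot \frac{1}{6} \cdot 10 + 20\right) \left(- \frac{1}{26}\right) = \left(\frac{1}{6} + 20\right) \left(- \frac{1}{26}\right) = \frac{121}{6} \left(- \frac{1}{26}\right) = - \frac{121}{156} \approx -0.77564$)
$O \left(-12 - -6\right) \left(-44\right) = - \frac{121 \left(-12 - -6\right)}{156} \left(-44\right) = - \frac{121 \left(-12 + 6\right)}{156} \left(-44\right) = \left(- \frac{121}{156}\right) \left(-6\right) \left(-44\right) = \frac{121}{26} \left(-44\right) = - \frac{2662}{13}$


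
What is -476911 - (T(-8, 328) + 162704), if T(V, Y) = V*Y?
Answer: -636991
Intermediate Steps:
-476911 - (T(-8, 328) + 162704) = -476911 - (-8*328 + 162704) = -476911 - (-2624 + 162704) = -476911 - 1*160080 = -476911 - 160080 = -636991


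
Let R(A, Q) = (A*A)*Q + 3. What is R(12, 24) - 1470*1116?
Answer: -1637061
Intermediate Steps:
R(A, Q) = 3 + Q*A**2 (R(A, Q) = A**2*Q + 3 = Q*A**2 + 3 = 3 + Q*A**2)
R(12, 24) - 1470*1116 = (3 + 24*12**2) - 1470*1116 = (3 + 24*144) - 1640520 = (3 + 3456) - 1640520 = 3459 - 1640520 = -1637061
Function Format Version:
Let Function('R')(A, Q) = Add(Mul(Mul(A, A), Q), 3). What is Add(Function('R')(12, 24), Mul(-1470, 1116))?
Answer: -1637061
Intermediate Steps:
Function('R')(A, Q) = Add(3, Mul(Q, Pow(A, 2))) (Function('R')(A, Q) = Add(Mul(Pow(A, 2), Q), 3) = Add(Mul(Q, Pow(A, 2)), 3) = Add(3, Mul(Q, Pow(A, 2))))
Add(Function('R')(12, 24), Mul(-1470, 1116)) = Add(Add(3, Mul(24, Pow(12, 2))), Mul(-1470, 1116)) = Add(Add(3, Mul(24, 144)), -1640520) = Add(Add(3, 3456), -1640520) = Add(3459, -1640520) = -1637061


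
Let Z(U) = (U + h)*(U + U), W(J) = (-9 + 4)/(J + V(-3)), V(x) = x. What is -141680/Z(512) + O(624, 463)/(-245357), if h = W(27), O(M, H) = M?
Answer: -6579225441/24109760248 ≈ -0.27289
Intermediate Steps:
W(J) = -5/(-3 + J) (W(J) = (-9 + 4)/(J - 3) = -5/(-3 + J))
h = -5/24 (h = -5/(-3 + 27) = -5/24 ≈ -0.20833)
Z(U) = 2*U*(-5/24 + U) (Z(U) = (U - 5/24)*(U + U) = (-5/24 + U)*(2*U) = 2*U*(-5/24 + U))
-141680/Z(512) + O(624, 463)/(-245357) = -141680*3/(128*(-5 + 24*512)) + 624/(-245357) = -141680*3/(128*(-5 + 12288)) + 624*(-1/245357) = -141680/((1/12)*512*12283) - 624/245357 = -141680/1572224/3 - 624/245357 = -141680*3/1572224 - 624/245357 = -26565/98264 - 624/245357 = -6579225441/24109760248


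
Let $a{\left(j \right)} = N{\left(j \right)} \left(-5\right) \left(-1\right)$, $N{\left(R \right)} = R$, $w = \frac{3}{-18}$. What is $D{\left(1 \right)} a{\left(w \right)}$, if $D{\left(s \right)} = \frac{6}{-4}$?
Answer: $\frac{5}{4} \approx 1.25$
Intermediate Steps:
$w = - \frac{1}{6}$ ($w = 3 \left(- \frac{1}{18}\right) = - \frac{1}{6} \approx -0.16667$)
$D{\left(s \right)} = - \frac{3}{2}$ ($D{\left(s \right)} = 6 \left(- \frac{1}{4}\right) = - \frac{3}{2}$)
$a{\left(j \right)} = 5 j$ ($a{\left(j \right)} = j \left(-5\right) \left(-1\right) = - 5 j \left(-1\right) = 5 j$)
$D{\left(1 \right)} a{\left(w \right)} = - \frac{3 \cdot 5 \left(- \frac{1}{6}\right)}{2} = \left(- \frac{3}{2}\right) \left(- \frac{5}{6}\right) = \frac{5}{4}$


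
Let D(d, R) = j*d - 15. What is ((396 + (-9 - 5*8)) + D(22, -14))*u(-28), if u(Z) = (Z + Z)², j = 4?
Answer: 1317120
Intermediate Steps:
D(d, R) = -15 + 4*d (D(d, R) = 4*d - 15 = -15 + 4*d)
u(Z) = 4*Z² (u(Z) = (2*Z)² = 4*Z²)
((396 + (-9 - 5*8)) + D(22, -14))*u(-28) = ((396 + (-9 - 5*8)) + (-15 + 4*22))*(4*(-28)²) = ((396 + (-9 - 40)) + (-15 + 88))*(4*784) = ((396 - 49) + 73)*3136 = (347 + 73)*3136 = 420*3136 = 1317120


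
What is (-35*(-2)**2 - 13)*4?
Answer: -612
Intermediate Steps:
(-35*(-2)**2 - 13)*4 = (-35*4 - 13)*4 = (-140 - 13)*4 = -153*4 = -612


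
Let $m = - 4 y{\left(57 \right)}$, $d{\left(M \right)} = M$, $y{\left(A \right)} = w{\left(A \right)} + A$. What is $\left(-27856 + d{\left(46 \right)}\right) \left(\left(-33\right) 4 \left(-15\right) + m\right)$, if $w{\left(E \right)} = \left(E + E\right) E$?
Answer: $674114400$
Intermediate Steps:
$w{\left(E \right)} = 2 E^{2}$ ($w{\left(E \right)} = 2 E E = 2 E^{2}$)
$y{\left(A \right)} = A + 2 A^{2}$ ($y{\left(A \right)} = 2 A^{2} + A = A + 2 A^{2}$)
$m = -26220$ ($m = - 4 \cdot 57 \left(1 + 2 \cdot 57\right) = - 4 \cdot 57 \left(1 + 114\right) = - 4 \cdot 57 \cdot 115 = \left(-4\right) 6555 = -26220$)
$\left(-27856 + d{\left(46 \right)}\right) \left(\left(-33\right) 4 \left(-15\right) + m\right) = \left(-27856 + 46\right) \left(\left(-33\right) 4 \left(-15\right) - 26220\right) = - 27810 \left(\left(-132\right) \left(-15\right) - 26220\right) = - 27810 \left(1980 - 26220\right) = \left(-27810\right) \left(-24240\right) = 674114400$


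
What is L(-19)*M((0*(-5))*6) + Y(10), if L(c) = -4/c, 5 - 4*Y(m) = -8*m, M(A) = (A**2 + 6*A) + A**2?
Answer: 85/4 ≈ 21.250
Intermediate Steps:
M(A) = 2*A**2 + 6*A
Y(m) = 5/4 + 2*m (Y(m) = 5/4 - (-2)*m = 5/4 + 2*m)
L(-19)*M((0*(-5))*6) + Y(10) = (-4/(-19))*(2*((0*(-5))*6)*(3 + (0*(-5))*6)) + (5/4 + 2*10) = (-4*(-1/19))*(2*(0*6)*(3 + 0*6)) + (5/4 + 20) = 4*(2*0*(3 + 0))/19 + 85/4 = 4*(2*0*3)/19 + 85/4 = (4/19)*0 + 85/4 = 0 + 85/4 = 85/4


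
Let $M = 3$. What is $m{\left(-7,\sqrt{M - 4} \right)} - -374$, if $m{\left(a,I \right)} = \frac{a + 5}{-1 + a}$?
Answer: $\frac{1497}{4} \approx 374.25$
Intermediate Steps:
$m{\left(a,I \right)} = \frac{5 + a}{-1 + a}$
$m{\left(-7,\sqrt{M - 4} \right)} - -374 = \frac{5 - 7}{-1 - 7} - -374 = \frac{1}{-8} \left(-2\right) + 374 = \left(- \frac{1}{8}\right) \left(-2\right) + 374 = \frac{1}{4} + 374 = \frac{1497}{4}$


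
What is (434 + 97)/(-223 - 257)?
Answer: -177/160 ≈ -1.1063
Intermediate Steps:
(434 + 97)/(-223 - 257) = 531/(-480) = 531*(-1/480) = -177/160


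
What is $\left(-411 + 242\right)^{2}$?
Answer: $28561$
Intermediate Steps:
$\left(-411 + 242\right)^{2} = \left(-169\right)^{2} = 28561$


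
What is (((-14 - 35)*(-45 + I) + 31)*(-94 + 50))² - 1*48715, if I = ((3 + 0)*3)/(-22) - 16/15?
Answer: 2320998631321/225 ≈ 1.0316e+10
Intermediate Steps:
I = -487/330 (I = (3*3)*(-1/22) - 16*1/15 = 9*(-1/22) - 16/15 = -9/22 - 16/15 = -487/330 ≈ -1.4758)
(((-14 - 35)*(-45 + I) + 31)*(-94 + 50))² - 1*48715 = (((-14 - 35)*(-45 - 487/330) + 31)*(-94 + 50))² - 1*48715 = ((-49*(-15337/330) + 31)*(-44))² - 48715 = ((751513/330 + 31)*(-44))² - 48715 = ((761743/330)*(-44))² - 48715 = (-1523486/15)² - 48715 = 2321009592196/225 - 48715 = 2320998631321/225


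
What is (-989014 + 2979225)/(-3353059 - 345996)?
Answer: -1990211/3699055 ≈ -0.53803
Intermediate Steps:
(-989014 + 2979225)/(-3353059 - 345996) = 1990211/(-3699055) = 1990211*(-1/3699055) = -1990211/3699055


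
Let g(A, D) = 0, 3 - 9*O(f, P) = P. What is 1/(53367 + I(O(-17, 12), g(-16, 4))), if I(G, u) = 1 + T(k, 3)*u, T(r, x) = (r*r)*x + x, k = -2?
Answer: 1/53368 ≈ 1.8738e-5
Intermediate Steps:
O(f, P) = 1/3 - P/9
T(r, x) = x + x*r**2 (T(r, x) = r**2*x + x = x*r**2 + x = x + x*r**2)
I(G, u) = 1 + 15*u (I(G, u) = 1 + (3*(1 + (-2)**2))*u = 1 + (3*(1 + 4))*u = 1 + (3*5)*u = 1 + 15*u)
1/(53367 + I(O(-17, 12), g(-16, 4))) = 1/(53367 + (1 + 15*0)) = 1/(53367 + (1 + 0)) = 1/(53367 + 1) = 1/53368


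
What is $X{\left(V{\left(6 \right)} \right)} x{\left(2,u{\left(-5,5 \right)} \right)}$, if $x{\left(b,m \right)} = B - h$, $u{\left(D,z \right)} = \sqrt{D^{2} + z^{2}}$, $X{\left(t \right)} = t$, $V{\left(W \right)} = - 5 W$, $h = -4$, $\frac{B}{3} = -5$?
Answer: $330$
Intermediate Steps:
$B = -15$ ($B = 3 \left(-5\right) = -15$)
$x{\left(b,m \right)} = -11$ ($x{\left(b,m \right)} = -15 - -4 = -15 + 4 = -11$)
$X{\left(V{\left(6 \right)} \right)} x{\left(2,u{\left(-5,5 \right)} \right)} = \left(-5\right) 6 \left(-11\right) = \left(-30\right) \left(-11\right) = 330$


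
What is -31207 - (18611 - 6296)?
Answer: -43522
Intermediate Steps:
-31207 - (18611 - 6296) = -31207 - 1*12315 = -31207 - 12315 = -43522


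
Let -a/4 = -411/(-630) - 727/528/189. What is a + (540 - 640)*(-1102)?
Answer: 13746026123/124740 ≈ 1.1020e+5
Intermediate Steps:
a = -321877/124740 (a = -4*(-411/(-630) - 727/528/189) = -4*(-411*(-1/630) - 727*1/528*(1/189)) = -4*(137/210 - 727/528*1/189) = -4*(137/210 - 727/99792) = -4*321877/498960 = -321877/124740 ≈ -2.5804)
a + (540 - 640)*(-1102) = -321877/124740 + (540 - 640)*(-1102) = -321877/124740 - 100*(-1102) = -321877/124740 + 110200 = 13746026123/124740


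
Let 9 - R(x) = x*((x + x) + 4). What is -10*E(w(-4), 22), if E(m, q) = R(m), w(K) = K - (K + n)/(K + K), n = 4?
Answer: 70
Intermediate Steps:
R(x) = 9 - x*(4 + 2*x) (R(x) = 9 - x*((x + x) + 4) = 9 - x*(2*x + 4) = 9 - x*(4 + 2*x))
w(K) = K - (4 + K)/(2*K) (w(K) = K - (K + 4)/(K + K) = K - (4 + K)/(2*K))
E(m, q) = 9 - 4*m - 2*m**2
-10*E(w(-4), 22) = -10*(9 - 4*(-1/2 - 4 - 2/(-4)) - 2*(-1/2 - 4 - 2/(-4))**2) = -10*(9 - 4*(-1/2 - 4 - 2*(-1/4)) - 2*(-1/2 - 4 - 2*(-1/4))**2) = -10*(9 - 4*(-1/2 - 4 + 1/2) - 2*(-1/2 - 4 + 1/2)**2) = -10*(9 - 4*(-4) - 2*(-4)**2) = -10*(9 + 16 - 2*16) = -10*(9 + 16 - 32) = -10*(-7) = 70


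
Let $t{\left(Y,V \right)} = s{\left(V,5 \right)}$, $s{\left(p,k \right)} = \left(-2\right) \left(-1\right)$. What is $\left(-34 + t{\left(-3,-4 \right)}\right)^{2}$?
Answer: $1024$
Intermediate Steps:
$s{\left(p,k \right)} = 2$
$t{\left(Y,V \right)} = 2$
$\left(-34 + t{\left(-3,-4 \right)}\right)^{2} = \left(-34 + 2\right)^{2} = \left(-32\right)^{2} = 1024$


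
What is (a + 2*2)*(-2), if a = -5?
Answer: 2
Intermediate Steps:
(a + 2*2)*(-2) = (-5 + 2*2)*(-2) = (-5 + 4)*(-2) = -1*(-2) = 2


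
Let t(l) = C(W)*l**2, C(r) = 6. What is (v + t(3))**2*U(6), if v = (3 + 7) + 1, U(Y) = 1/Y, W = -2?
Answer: 4225/6 ≈ 704.17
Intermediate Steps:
v = 11 (v = 10 + 1 = 11)
t(l) = 6*l**2
(v + t(3))**2*U(6) = (11 + 6*3**2)**2/6 = (11 + 6*9)**2*(1/6) = (11 + 54)**2*(1/6) = 65**2*(1/6) = 4225*(1/6) = 4225/6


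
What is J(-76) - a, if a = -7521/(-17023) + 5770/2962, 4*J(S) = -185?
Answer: -4905046479/100844252 ≈ -48.640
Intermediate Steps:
J(S) = -185/4 (J(S) = (¼)*(-185) = -185/4)
a = 60249956/25211063 (a = -7521*(-1/17023) + 5770*(1/2962) = 7521/17023 + 2885/1481 = 60249956/25211063 ≈ 2.3898)
J(-76) - a = -185/4 - 1*60249956/25211063 = -185/4 - 60249956/25211063 = -4905046479/100844252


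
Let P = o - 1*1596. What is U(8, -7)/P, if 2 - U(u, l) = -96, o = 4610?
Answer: 49/1507 ≈ 0.032515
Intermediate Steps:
U(u, l) = 98 (U(u, l) = 2 - 1*(-96) = 2 + 96 = 98)
P = 3014 (P = 4610 - 1*1596 = 4610 - 1596 = 3014)
U(8, -7)/P = 98/3014 = 98*(1/3014) = 49/1507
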